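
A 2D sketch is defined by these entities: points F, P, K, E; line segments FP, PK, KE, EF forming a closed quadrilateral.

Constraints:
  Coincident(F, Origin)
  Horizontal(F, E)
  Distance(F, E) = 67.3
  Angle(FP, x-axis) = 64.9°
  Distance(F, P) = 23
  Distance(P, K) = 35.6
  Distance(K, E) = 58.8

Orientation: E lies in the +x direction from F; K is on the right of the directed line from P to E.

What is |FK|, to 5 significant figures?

18.052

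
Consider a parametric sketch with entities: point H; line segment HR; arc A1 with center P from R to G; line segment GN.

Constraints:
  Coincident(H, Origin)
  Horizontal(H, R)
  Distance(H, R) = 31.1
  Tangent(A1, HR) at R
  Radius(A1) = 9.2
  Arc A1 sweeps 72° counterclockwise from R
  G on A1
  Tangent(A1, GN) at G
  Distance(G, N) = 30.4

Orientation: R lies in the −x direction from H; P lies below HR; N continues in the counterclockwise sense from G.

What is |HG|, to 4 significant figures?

40.35

The tangent condition forces PR to be normal to HR, so P = R + (0, -9.2) = (-31.10, -9.200). On A1, R sits at bearing 90° from P; a 72° counterclockwise sweep puts G at bearing 162°, so G = P + 9.2·(cos 162°, sin 162°) = (-39.85, -6.357). Then |HG| = |G − H| = 40.35.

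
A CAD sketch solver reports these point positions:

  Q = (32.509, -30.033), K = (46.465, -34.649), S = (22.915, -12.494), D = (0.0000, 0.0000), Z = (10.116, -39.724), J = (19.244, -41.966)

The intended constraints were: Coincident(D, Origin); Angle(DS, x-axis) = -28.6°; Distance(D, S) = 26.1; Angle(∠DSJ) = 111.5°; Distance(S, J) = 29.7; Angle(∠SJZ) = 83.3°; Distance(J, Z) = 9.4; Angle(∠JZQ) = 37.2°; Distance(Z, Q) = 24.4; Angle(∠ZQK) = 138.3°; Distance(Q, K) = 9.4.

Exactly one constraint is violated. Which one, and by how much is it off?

Distance(Q, K) = 9.4 — off by 5.30.

D = (0.00, 0.00) ✓; DS at -28.60° ✓; |DS| = 26.10 ✓; ∠DSJ = 111.5° ✓; |SJ| = 29.70 ✓; ∠SJZ = 83.30° ✓; |JZ| = 9.399 ✓; ∠JZQ = 37.20° ✓; |ZQ| = 24.40 ✓; ∠ZQK = 138.3° ✓; |QK| = 14.70 ✗.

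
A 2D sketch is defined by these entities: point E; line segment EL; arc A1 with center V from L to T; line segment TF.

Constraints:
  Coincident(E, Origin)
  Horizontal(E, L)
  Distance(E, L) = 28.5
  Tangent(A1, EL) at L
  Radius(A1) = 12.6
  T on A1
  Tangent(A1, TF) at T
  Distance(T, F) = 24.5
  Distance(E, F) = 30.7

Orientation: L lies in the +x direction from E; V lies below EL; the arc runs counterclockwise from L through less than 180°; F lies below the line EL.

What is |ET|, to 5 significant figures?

18.561

Checks: ∠(VL, LE) = 90.00° ✓; |VT| = 12.60 ✓; ∠(VT, TF) = 90.00° ✓; |TF| = 24.50 ✓; |EF| = 30.70 ✓.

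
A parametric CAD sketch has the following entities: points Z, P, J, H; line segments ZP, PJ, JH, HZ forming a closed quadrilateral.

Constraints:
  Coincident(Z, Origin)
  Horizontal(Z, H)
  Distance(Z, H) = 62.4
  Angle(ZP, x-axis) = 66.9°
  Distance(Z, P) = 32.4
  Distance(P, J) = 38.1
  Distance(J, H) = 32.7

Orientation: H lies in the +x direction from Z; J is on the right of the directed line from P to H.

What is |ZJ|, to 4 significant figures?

30.25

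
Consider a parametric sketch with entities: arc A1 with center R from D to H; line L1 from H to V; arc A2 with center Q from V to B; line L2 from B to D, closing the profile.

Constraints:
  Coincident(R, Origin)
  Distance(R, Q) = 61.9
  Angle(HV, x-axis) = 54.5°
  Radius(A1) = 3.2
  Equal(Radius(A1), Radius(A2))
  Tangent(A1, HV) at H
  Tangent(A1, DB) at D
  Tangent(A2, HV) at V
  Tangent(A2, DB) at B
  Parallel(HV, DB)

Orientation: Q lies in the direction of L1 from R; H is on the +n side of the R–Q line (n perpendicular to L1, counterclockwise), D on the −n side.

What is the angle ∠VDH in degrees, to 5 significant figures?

84.097°

The slot axis is L1's direction at 54.5°, so u = (cos 54.5°, sin 54.5°) = (0.58070, 0.81412) and n = (−sin 54.5°, cos 54.5°) = (-0.81412, 0.58070). R is at the origin and Q lies 61.9 along u from R, so Q = 61.9·u = (35.946, 50.394). Tangency of A1 to both parallel lines with radius 3.2 puts H and D at R ± 3.2·n: H = (-2.6052, 1.8582), D = (2.6052, -1.8582). Equal radii place V and B the same way about Q: V = Q + 3.2·n = (33.340, 52.252), B = Q − 3.2·n = (38.551, 48.536). Then cos ∠VDH = DV·DH / (|DV||DH|), giving 84.097°.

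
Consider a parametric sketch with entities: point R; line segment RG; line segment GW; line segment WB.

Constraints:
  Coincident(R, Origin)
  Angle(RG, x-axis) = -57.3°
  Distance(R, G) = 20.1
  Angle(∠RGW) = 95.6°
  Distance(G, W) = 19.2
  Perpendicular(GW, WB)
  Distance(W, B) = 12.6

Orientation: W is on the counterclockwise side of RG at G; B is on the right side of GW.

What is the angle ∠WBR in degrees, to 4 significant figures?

32.99°

∠RGW = 95.6°, so GW runs at -57.3° + (180° − 95.6°) = 27.10° from the x-axis; with |GW| = 19.2, W = G + 19.2·(cos 27.10°, sin 27.10°) = (27.95, -8.168). GW ⟂ WB; with |WB| = 12.6 on the right of GW, B = W + 12.6·(0.4555, -0.8902) = (33.69, -19.38). Then cos ∠WBR = BW·BR / (|BW||BR|), giving 32.99°.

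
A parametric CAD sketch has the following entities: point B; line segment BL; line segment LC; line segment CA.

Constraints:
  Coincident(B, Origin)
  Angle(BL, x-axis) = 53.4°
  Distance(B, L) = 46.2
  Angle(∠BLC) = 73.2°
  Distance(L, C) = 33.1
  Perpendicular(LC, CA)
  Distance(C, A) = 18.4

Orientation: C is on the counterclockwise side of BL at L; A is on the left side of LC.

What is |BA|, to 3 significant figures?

32.5

B is at the origin; BL runs at 53.4° with length 46.2, so L = 46.2·(cos 53.4°, sin 53.4°) = (27.5, 37.1). ∠BLC = 73.2°, so LC runs at 53.4° + (180° − 73.2°) = 160° from the x-axis; with |LC| = 33.1, C = L + 33.1·(cos 160°, sin 160°) = (-3.60, 48.3). The perpendicularity gives CA at right angles to LC; with |CA| = 18.4 on the left of LC, A = C + 18.4·(-0.339, -0.941) = (-9.83, 31.0). Then |BA| = |A − B| = 32.5.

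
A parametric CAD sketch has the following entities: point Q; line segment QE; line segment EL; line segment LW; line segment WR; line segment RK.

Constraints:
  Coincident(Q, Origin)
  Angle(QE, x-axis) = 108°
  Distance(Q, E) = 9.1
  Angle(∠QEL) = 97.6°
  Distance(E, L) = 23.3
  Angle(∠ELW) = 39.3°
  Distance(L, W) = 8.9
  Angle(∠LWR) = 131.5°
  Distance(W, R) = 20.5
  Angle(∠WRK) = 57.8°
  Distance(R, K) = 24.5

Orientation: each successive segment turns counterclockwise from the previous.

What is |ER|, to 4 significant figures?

4.493

Q is at the origin; QE runs at 108.0° with length 9.1, so E = (-2.812, 8.655). ∠QEL = 97.6° gives EL at -169.6° from the x-axis; with |EL| = 23.3, L = (-25.73, 4.449). ∠ELW = 39.3° gives LW at -28.90° from the x-axis; with |LW| = 8.9, W = (-17.94, 0.1473). ∠LWR = 131.5° gives WR at 19.60° from the x-axis; with |WR| = 20.5, R = (1.375, 7.024). Then |ER| = |R − E| = 4.493.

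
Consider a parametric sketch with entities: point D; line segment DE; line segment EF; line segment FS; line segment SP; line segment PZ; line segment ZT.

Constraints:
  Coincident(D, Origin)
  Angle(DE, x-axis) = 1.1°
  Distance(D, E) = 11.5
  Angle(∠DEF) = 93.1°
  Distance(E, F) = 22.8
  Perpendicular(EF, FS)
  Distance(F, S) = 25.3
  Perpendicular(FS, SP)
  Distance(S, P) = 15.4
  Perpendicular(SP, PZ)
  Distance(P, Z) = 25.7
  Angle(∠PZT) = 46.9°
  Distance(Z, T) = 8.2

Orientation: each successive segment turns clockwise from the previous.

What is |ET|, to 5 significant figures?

14.363

The perpendicularity gives PZ at right angles to SP, so PZ runs at 4.2000°; with |PZ| = 25.7, Z = (12.439, -7.1301). ∠PZT = 46.9° gives ZT at -128.90° from the x-axis; with |ZT| = 8.2, T = (7.2895, -13.512). Then |ET| = |T − E| = 14.363.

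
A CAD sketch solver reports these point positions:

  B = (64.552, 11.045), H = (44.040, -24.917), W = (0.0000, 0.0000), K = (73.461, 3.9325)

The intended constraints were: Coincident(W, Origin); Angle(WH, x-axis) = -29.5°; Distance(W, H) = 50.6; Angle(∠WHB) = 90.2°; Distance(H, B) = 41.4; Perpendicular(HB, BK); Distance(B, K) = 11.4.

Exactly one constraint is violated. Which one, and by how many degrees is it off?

Perpendicular(HB, BK) — off by 8.90°.

W = (0.00, 0.00) ✓; WH at -29.50° ✓; |WH| = 50.60 ✓; ∠WHB = 90.20° ✓; |HB| = 41.40 ✓; ∠(HB, BK) = 98.90° ✗; |BK| = 11.40 ✓.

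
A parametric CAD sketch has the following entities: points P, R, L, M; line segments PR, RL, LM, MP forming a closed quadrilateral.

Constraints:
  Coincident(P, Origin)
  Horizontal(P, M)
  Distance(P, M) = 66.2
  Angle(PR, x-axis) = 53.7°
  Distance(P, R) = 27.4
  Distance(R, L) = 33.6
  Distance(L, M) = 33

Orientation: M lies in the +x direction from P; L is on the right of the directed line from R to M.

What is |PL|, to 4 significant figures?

34.47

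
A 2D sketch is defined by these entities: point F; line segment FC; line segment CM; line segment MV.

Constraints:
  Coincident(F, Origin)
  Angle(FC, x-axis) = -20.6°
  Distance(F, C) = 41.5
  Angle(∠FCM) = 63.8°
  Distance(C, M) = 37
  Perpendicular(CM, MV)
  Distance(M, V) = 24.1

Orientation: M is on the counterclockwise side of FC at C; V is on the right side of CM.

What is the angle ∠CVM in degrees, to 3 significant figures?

56.9°

F is at the origin; FC runs at -20.6° with length 41.5, so C = 41.5·(cos -20.6°, sin -20.6°) = (38.8, -14.6). ∠FCM = 63.8°, so CM runs at -20.6° + (180° − 63.8°) = 95.6° from the x-axis; with |CM| = 37.0, M = C + 37.0·(cos 95.6°, sin 95.6°) = (35.2, 22.2). The perpendicularity gives MV at right angles to CM; with |MV| = 24.1 on the right of CM, V = M + 24.1·(0.995, 0.0976) = (59.2, 24.6). Then cos ∠CVM = VC·VM / (|VC||VM|), giving 56.9°.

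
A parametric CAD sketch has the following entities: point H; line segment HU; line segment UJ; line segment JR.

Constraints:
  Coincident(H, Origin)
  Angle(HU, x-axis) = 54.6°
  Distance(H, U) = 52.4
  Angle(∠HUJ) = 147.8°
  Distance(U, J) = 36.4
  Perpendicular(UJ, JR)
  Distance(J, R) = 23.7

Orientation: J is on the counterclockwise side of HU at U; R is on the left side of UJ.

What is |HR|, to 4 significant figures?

80.85

H is at the origin; HU runs at 54.6° with length 52.4, so U = 52.4·(cos 54.6°, sin 54.6°) = (30.35, 42.71). ∠HUJ = 147.8°, so UJ runs at 54.6° + (180° − 147.8°) = 86.80° from the x-axis; with |UJ| = 36.4, J = U + 36.4·(cos 86.80°, sin 86.80°) = (32.39, 79.06). UJ is perpendicular to JR; with |JR| = 23.7 on the left of UJ, R = J + 23.7·(-0.9984, 0.05582) = (8.723, 80.38). Then |HR| = |R − H| = 80.85.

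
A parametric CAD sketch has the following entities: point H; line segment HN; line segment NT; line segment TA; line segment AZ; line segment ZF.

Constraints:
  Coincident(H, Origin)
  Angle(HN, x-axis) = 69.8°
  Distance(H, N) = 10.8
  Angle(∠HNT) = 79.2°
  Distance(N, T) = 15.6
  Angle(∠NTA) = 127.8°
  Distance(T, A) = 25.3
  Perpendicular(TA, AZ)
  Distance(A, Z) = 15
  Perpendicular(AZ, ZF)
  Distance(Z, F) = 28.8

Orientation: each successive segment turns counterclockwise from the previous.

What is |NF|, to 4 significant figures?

6.625

H is at the origin; HN runs at 69.8° with length 10.8, so N = (3.729, 10.14). ∠HNT = 79.2° gives NT at 170.6° from the x-axis; with |NT| = 15.6, T = (-11.66, 12.68). ∠NTA = 127.8° gives TA at -137.2° from the x-axis; with |TA| = 25.3, A = (-30.22, -4.506). TA is perpendicular to AZ, so AZ runs at -47.20°; with |AZ| = 15.0, Z = (-20.03, -15.51). AZ ⟂ ZF, so ZF runs at 42.80°; with |ZF| = 28.8, F = (1.098, 4.056). Then |NF| = |F − N| = 6.625.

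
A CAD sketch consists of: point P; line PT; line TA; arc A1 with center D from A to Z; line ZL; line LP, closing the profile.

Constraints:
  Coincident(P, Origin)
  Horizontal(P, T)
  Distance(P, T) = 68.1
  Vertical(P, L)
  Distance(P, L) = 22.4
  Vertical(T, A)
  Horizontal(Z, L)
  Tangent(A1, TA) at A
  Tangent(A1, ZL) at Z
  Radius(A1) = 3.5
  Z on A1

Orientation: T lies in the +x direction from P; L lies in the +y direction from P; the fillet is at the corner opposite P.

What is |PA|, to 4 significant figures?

70.67

The virtual corner opposite P is at (68.10, 22.40). Tangency of A1 to TA means the radius DA is perpendicular to TA and A1 meets ZL tangentially, so DZ is at right angles to ZL, with radius 3.5, so the center D sits 3.5 in from both sides at D = (64.60, 18.90). That places the tangent points at A = (68.10, 18.90) on TA and Z = (64.60, 22.40) on ZL. Then |PA| = |A − P| = 70.67.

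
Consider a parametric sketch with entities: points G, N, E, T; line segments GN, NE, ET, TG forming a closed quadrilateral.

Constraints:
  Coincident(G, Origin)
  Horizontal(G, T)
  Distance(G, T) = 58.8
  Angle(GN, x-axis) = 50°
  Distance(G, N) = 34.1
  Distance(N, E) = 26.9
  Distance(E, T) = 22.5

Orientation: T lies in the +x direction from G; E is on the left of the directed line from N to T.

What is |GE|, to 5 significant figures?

51.966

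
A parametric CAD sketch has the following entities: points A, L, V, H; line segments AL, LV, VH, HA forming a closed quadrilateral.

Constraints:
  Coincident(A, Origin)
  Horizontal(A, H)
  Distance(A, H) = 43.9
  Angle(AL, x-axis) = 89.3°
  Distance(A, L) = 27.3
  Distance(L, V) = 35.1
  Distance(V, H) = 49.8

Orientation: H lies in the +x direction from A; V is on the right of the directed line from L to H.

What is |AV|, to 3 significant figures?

9.08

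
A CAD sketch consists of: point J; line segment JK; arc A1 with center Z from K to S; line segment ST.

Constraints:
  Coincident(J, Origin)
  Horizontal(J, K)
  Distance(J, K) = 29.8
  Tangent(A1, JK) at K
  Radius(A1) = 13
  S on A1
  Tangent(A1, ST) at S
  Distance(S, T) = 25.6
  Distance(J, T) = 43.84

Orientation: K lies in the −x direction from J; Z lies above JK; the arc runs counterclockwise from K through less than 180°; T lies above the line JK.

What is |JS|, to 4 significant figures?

21.93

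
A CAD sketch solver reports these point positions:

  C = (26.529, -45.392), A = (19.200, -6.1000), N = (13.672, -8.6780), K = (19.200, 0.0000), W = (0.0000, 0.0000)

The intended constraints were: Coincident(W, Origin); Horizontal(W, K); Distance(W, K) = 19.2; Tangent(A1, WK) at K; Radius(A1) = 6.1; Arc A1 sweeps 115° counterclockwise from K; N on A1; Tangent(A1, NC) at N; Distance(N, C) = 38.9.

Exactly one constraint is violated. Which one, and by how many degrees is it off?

Tangent(A1, NC) at N — off by 5.70°.

W = (0.00, 0.00) ✓; W.y = 0.00, K.y = 0.00 ✓; |WK| = 19.20 ✓; ∠(AK, KW) = 90.00° ✓; |AK| = 6.100 ✓; bearing(A→N) − bearing(A→K) = 115.0° ✓; |AN| = 6.100 ✓; ∠(AN, NC) = 95.70° ✗; |NC| = 38.90 ✓.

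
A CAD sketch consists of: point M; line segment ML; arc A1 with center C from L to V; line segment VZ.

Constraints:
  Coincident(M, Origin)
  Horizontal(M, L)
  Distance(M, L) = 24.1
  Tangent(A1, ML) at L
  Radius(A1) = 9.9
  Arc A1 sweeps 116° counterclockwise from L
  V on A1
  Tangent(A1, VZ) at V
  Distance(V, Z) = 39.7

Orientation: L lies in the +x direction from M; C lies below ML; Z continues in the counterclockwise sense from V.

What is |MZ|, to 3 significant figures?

59.6

M is at the origin; ML is horizontal with |ML| = 24.1 and L on the +x side, so L = (24.1, 0.00). A1 meets ML tangentially, so CL is at right angles to ML, so C = L + (0, -9.9) = (24.1, -9.90). On A1, L sits at bearing 90° from C; a 116° counterclockwise sweep puts V at bearing 206°, so V = C + 9.9·(cos 206°, sin 206°) = (15.2, -14.2). A1 meets VZ tangentially, so CV is at right angles to VZ, so VZ runs along (−sin 206°, cos 206°); with |VZ| = 39.7, Z = (32.6, -49.9). Then |MZ| = |Z − M| = 59.6.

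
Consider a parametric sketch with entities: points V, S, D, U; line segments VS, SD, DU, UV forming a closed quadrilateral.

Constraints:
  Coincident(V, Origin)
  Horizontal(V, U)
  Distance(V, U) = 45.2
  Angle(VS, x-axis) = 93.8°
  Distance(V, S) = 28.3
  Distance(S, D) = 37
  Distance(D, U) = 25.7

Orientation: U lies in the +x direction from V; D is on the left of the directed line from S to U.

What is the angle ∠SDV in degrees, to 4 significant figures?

41.37°

Checks: |VU| = 45.20 ✓; |VS| = 28.30 ✓; |SD| = 37.00 ✓; |DU| = 25.70 ✓.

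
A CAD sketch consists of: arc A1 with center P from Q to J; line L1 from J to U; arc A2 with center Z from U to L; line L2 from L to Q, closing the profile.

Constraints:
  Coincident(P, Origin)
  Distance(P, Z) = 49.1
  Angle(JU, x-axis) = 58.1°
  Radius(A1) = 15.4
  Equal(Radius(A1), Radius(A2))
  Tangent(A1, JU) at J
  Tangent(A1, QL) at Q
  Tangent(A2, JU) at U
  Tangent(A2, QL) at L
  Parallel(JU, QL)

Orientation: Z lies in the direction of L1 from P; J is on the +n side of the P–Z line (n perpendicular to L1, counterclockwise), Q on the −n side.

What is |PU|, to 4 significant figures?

51.46

The slot axis is L1's direction at 58.1°, so u = (cos 58.1°, sin 58.1°) = (0.5284, 0.8490) and n = (−sin 58.1°, cos 58.1°) = (-0.8490, 0.5284). P is at the origin and Z lies 49.1 along u from P, so Z = 49.1·u = (25.95, 41.68). Tangency of A1 to both parallel lines with radius 15.4 puts J and Q at P ± 15.4·n: J = (-13.07, 8.138), Q = (13.07, -8.138). Equal radii place U and L the same way about Z: U = Z + 15.4·n = (12.87, 49.82), L = Z − 15.4·n = (39.02, 33.55). Then |PU| = |U − P| = 51.46.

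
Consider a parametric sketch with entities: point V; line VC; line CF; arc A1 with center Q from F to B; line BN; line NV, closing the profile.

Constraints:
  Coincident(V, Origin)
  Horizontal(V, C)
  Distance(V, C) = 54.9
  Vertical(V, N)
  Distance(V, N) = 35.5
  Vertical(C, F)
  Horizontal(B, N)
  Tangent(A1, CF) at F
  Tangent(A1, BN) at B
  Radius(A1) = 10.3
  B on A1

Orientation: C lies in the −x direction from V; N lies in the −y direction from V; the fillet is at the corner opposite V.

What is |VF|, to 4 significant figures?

60.41

V is at the origin; V and C share the same y with |VC| = 54.9 and C on the −x side, so C = (-54.90, 0.000). V and N share the same x with |VN| = 35.5 and N on the −y side, so N = (0.000, -35.50). The virtual corner opposite V is at (-54.90, -35.50). Tangency of A1 to CF means the radius QF is perpendicular to CF and the tangent condition forces QB to be normal to BN, with radius 10.3, so the center Q sits 10.3 in from both sides at Q = (-44.60, -25.20). That places the tangent points at F = (-54.90, -25.20) on CF and B = (-44.60, -35.50) on BN. Then |VF| = |F − V| = 60.41.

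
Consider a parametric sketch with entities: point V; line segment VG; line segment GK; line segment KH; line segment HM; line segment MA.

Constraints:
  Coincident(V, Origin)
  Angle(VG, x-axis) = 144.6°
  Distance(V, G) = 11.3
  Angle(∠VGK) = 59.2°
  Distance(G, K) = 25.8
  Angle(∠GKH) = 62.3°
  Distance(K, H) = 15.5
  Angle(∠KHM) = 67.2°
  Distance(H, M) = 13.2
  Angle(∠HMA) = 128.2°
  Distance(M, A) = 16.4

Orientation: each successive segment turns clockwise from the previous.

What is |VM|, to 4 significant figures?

7.584

V is at the origin; VG runs at 144.6° with length 11.3, so G = (-9.211, 6.546). ∠VGK = 59.2° gives GK at 23.80° from the x-axis; with |GK| = 25.8, K = (14.40, 16.96). ∠GKH = 62.3° gives KH at -93.90° from the x-axis; with |KH| = 15.5, H = (13.34, 1.493). ∠KHM = 67.2° gives HM at 153.3° from the x-axis; with |HM| = 13.2, M = (1.548, 7.424). Then |VM| = |M − V| = 7.584.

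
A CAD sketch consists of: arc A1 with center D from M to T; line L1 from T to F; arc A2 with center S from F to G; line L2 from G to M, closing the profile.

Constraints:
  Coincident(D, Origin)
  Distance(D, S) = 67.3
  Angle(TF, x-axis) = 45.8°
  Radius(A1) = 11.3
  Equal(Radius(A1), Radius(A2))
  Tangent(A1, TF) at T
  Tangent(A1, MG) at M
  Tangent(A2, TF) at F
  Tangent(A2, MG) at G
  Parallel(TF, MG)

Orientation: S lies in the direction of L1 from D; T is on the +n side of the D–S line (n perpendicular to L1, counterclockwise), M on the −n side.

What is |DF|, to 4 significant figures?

68.24

The slot axis is L1's direction at 45.8°, so u = (cos 45.8°, sin 45.8°) = (0.6972, 0.7169) and n = (−sin 45.8°, cos 45.8°) = (-0.7169, 0.6972). D is at the origin and S lies 67.3 along u from D, so S = 67.3·u = (46.92, 48.25). Tangency of A1 to both parallel lines with radius 11.3 puts T and M at D ± 11.3·n: T = (-8.101, 7.878), M = (8.101, -7.878). Equal radii place F and G the same way about S: F = S + 11.3·n = (38.82, 56.13), G = S − 11.3·n = (55.02, 40.37). Then |DF| = |F − D| = 68.24.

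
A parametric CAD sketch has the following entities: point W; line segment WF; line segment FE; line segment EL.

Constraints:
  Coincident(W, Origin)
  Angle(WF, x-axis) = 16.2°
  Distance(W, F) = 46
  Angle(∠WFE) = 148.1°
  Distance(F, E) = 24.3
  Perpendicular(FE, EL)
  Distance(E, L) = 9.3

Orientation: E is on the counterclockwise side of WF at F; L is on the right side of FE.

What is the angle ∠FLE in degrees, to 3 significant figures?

69.1°

W is at the origin; WF runs at 16.2° with length 46.0, so F = 46.0·(cos 16.2°, sin 16.2°) = (44.2, 12.8). ∠WFE = 148.1°, so FE runs at 16.2° + (180° − 148.1°) = 48.1° from the x-axis; with |FE| = 24.3, E = F + 24.3·(cos 48.1°, sin 48.1°) = (60.4, 30.9). FE ⟂ EL; with |EL| = 9.3 on the right of FE, L = E + 9.3·(0.744, -0.668) = (67.3, 24.7). Then cos ∠FLE = LF·LE / (|LF||LE|), giving 69.1°.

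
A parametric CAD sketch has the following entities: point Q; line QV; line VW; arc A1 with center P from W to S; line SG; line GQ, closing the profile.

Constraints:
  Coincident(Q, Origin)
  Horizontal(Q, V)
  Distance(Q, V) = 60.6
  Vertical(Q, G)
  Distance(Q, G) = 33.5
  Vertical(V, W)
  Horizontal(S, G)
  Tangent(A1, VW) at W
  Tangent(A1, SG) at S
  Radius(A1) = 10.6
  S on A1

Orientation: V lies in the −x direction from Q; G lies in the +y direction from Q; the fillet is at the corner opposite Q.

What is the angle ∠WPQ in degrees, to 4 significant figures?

155.4°

Q is at the origin; QV is horizontal with |QV| = 60.6 and V on the −x side, so V = (-60.60, 0.000). Q and G share the same x with |QG| = 33.5 and G on the +y side, so G = (0.000, 33.50). The virtual corner opposite Q is at (-60.60, 33.50). The tangent condition forces PW to be normal to VW and A1 meets SG tangentially, so PS is at right angles to SG, with radius 10.6, so the center P sits 10.6 in from both sides at P = (-50.00, 22.90). That places the tangent points at W = (-60.60, 22.90) on VW and S = (-50.00, 33.50) on SG. Then cos ∠WPQ = PW·PQ / (|PW||PQ|), giving 155.4°.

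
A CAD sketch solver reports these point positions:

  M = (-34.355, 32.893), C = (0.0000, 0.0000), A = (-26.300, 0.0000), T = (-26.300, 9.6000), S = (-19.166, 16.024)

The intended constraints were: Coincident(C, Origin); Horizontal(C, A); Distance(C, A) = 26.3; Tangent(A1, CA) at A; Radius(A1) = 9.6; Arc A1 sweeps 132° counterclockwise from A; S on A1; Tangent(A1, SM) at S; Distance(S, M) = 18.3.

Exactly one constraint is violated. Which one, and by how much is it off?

Distance(S, M) = 18.3 — off by 4.40.

C = (0.00, 0.00) ✓; C.y = 0.00, A.y = 0.00 ✓; |CA| = 26.30 ✓; ∠(TA, AC) = 90.00° ✓; |TA| = 9.600 ✓; bearing(T→S) − bearing(T→A) = 132.0° ✓; |TS| = 9.600 ✓; ∠(TS, SM) = 90.00° ✓; |SM| = 22.70 ✗.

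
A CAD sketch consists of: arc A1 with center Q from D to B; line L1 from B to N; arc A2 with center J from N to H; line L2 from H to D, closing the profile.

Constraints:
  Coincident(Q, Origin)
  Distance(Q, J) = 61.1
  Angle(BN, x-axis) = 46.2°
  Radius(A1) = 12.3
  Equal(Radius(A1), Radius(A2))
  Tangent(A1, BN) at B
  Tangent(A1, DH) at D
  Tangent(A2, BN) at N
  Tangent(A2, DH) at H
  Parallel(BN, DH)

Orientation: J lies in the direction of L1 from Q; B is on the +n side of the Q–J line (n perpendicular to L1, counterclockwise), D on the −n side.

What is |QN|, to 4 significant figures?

62.33

Tangency of A1 to both parallel lines with radius 12.3 puts B and D at Q ± 12.3·n: B = (-8.878, 8.513), D = (8.878, -8.513). Equal radii place N and H the same way about J: N = J + 12.3·n = (33.41, 52.61), H = J − 12.3·n = (51.17, 35.59). Then |QN| = |N − Q| = 62.33.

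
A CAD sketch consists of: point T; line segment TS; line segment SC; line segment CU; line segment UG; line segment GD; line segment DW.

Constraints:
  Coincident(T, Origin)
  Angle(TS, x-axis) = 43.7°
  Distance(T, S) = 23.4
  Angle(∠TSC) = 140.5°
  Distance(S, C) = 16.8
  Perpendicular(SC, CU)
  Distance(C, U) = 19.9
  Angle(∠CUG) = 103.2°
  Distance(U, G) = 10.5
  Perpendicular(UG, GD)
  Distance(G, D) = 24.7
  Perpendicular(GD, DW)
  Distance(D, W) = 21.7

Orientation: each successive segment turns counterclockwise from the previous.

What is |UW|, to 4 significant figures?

27.12

T is at the origin; TS runs at 43.7° with length 23.4, so S = (16.92, 16.17). ∠TSC = 140.5° gives SC at 83.20° from the x-axis; with |SC| = 16.8, C = (18.91, 32.85). The perpendicularity gives CU at right angles to SC, so CU runs at 173.2°; with |CU| = 19.9, U = (-0.8534, 35.20). ∠CUG = 103.2° gives UG at -110.0° from the x-axis; with |UG| = 10.5, G = (-4.445, 25.34). UG ⟂ GD, so GD runs at -20.00°; with |GD| = 24.7, D = (18.77, 16.89). The perpendicularity gives DW at right angles to GD, so DW runs at 70.00°; with |DW| = 21.7, W = (26.19, 37.28). Then |UW| = |W − U| = 27.12.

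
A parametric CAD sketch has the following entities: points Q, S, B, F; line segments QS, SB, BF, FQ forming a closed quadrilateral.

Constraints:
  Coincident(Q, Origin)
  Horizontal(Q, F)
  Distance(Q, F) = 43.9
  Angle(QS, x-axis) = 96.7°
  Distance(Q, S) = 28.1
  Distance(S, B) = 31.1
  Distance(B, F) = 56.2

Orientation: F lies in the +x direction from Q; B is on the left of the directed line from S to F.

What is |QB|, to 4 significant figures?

53.42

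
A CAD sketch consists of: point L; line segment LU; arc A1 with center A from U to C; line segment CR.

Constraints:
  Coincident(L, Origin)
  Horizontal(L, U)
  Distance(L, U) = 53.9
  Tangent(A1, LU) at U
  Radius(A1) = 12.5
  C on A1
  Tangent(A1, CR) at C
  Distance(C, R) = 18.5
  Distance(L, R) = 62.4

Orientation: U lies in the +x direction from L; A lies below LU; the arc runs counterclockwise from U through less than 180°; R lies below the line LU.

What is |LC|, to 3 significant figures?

46.8

Checks: L = (0.00, 0.00) ✓; |AU| = 12.50 ✓; |AC| = 12.50 ✓; ∠(AC, CR) = 90.00° ✓; |CR| = 18.50 ✓; |LR| = 62.40 ✓.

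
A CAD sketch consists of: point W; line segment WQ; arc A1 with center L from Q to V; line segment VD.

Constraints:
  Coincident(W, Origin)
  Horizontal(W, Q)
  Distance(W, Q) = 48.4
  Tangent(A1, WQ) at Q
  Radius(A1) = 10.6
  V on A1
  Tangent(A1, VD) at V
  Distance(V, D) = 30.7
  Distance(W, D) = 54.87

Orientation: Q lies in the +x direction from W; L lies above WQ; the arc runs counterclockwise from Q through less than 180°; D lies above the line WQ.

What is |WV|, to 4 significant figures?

59.12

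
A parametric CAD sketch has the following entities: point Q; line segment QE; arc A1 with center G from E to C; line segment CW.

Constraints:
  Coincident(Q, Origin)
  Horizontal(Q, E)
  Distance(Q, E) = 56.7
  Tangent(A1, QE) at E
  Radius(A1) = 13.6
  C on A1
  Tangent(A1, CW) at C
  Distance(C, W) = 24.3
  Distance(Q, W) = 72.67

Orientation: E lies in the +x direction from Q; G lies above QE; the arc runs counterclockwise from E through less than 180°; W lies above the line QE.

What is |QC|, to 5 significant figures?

71.762

Checks: Q = (0.00, 0.00) ✓; |GC| = 13.60 ✓; ∠(GC, CW) = 90.00° ✓; |CW| = 24.30 ✓; |QW| = 72.67 ✓.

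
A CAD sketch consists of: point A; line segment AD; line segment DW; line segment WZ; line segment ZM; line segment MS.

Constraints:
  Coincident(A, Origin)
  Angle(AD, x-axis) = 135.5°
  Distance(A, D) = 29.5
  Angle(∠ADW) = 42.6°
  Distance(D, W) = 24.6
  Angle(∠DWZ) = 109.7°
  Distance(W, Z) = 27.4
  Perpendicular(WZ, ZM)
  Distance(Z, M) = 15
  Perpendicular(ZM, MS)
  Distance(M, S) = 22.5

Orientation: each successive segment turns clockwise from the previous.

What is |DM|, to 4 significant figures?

36.61

A is at the origin; AD runs at 135.5° with length 29.5, so D = (-21.04, 20.68). ∠ADW = 42.6° gives DW at -1.900° from the x-axis; with |DW| = 24.6, W = (3.546, 19.86). ∠DWZ = 109.7° gives WZ at -72.20° from the x-axis; with |WZ| = 27.4, Z = (11.92, -6.227). The perpendicularity gives ZM at right angles to WZ, so ZM runs at -162.2°; with |ZM| = 15.0, M = (-2.360, -10.81). Then |DM| = |M − D| = 36.61.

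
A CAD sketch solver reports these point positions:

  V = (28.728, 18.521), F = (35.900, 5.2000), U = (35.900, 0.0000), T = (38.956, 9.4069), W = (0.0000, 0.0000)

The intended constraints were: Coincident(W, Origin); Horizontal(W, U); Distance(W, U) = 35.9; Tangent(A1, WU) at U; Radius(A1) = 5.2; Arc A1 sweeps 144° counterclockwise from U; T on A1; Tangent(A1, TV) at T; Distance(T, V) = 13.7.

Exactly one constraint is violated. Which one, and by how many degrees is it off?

Tangent(A1, TV) at T — off by 5.71°.

W = (0.00, 0.00) ✓; W.y = 0.00, U.y = 0.00 ✓; |WU| = 35.90 ✓; ∠(FU, UW) = 90.00° ✓; |FU| = 5.200 ✓; bearing(F→T) − bearing(F→U) = 144.0° ✓; |FT| = 5.200 ✓; ∠(FT, TV) = 95.71° ✗; |TV| = 13.70 ✓.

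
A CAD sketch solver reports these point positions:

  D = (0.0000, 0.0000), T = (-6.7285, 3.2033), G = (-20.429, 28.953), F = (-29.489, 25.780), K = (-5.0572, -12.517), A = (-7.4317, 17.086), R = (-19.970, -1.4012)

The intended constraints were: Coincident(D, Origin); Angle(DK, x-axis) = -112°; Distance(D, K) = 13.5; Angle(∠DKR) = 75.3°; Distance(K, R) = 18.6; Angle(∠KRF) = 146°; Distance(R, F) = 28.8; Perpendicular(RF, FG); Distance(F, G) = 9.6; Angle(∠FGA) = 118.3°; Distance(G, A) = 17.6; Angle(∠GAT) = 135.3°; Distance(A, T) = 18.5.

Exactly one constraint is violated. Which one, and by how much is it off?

Distance(A, T) = 18.5 — off by 4.60.

D = (0.00, 0.00) ✓; DK at -112.0° ✓; |DK| = 13.50 ✓; ∠DKR = 75.30° ✓; |KR| = 18.60 ✓; ∠KRF = 146.0° ✓; |RF| = 28.80 ✓; ∠(RF, FG) = 90.00° ✓; |FG| = 9.600 ✓; ∠FGA = 118.3° ✓; |GA| = 17.60 ✓; ∠GAT = 135.3° ✓; |AT| = 13.90 ✗.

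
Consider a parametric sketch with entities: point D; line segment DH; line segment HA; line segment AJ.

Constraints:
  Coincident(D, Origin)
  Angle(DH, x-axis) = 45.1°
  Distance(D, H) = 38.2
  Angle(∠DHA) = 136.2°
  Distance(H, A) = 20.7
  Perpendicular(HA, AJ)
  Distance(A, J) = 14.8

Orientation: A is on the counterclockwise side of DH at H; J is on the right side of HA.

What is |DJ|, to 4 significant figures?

63.49

∠DHA = 136.2°, so HA runs at 45.1° + (180° − 136.2°) = 88.90° from the x-axis; with |HA| = 20.7, A = H + 20.7·(cos 88.90°, sin 88.90°) = (27.36, 47.75). The perpendicularity gives AJ at right angles to HA; with |AJ| = 14.8 on the right of HA, J = A + 14.8·(0.9998, -0.01920) = (42.16, 47.47). Then |DJ| = |J − D| = 63.49.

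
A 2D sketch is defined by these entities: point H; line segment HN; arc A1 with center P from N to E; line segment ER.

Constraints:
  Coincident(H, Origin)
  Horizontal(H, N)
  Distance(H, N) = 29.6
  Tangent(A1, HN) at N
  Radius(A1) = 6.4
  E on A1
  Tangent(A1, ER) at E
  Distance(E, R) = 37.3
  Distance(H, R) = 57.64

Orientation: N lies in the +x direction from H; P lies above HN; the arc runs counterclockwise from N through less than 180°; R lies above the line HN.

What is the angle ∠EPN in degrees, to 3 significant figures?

86.8°

H is at the origin; H and N share the same y with |HN| = 29.6 and N on the +x side, so N = (29.6, 0.00). Tangency of A1 to HN means the radius PN is perpendicular to HN, so P = N + (0, 6.4) = (29.6, 6.40). Since PE ⟂ ER (tangency), |PR| = √(6.4² + 37.3²) = 37.8 regardless of where E sits on A1. So R lies on both circle(H, 57.64) and circle(P, 37.8); the above-HN intersection is R = (38.1, 43.3). E is the foot of the tangent from R: E = (36.0, 6.04).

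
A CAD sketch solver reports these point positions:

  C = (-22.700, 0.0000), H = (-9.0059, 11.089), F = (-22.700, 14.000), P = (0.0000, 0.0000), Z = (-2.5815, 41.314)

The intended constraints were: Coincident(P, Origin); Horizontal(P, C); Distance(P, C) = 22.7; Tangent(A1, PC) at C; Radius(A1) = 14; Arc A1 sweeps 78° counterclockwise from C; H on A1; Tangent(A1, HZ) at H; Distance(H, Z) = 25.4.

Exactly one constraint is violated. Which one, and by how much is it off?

Distance(H, Z) = 25.4 — off by 5.50.

P = (0.00, 0.00) ✓; P.y = 0.00, C.y = 0.00 ✓; |PC| = 22.70 ✓; ∠(FC, CP) = 90.00° ✓; |FC| = 14.00 ✓; bearing(F→H) − bearing(F→C) = 78.00° ✓; |FH| = 14.00 ✓; ∠(FH, HZ) = 90.00° ✓; |HZ| = 30.90 ✗.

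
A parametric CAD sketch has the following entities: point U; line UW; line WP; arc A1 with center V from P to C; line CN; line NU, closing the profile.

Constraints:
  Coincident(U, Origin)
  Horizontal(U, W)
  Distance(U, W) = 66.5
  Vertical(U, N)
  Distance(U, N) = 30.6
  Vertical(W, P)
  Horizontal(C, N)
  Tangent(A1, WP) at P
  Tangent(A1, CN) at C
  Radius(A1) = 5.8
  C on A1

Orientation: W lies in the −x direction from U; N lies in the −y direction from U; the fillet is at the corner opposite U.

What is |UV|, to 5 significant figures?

65.571

U and N share the same x with |UN| = 30.6 and N on the −y side, so N = (0.0000, -30.600). The virtual corner opposite U is at (-66.500, -30.600). Since A1 is tangent to WP there, VP ⟂ WP and tangency of A1 to CN means the radius VC is perpendicular to CN, with radius 5.8, so the center V sits 5.8 in from both sides at V = (-60.700, -24.800). Then |UV| = |V − U| = 65.571.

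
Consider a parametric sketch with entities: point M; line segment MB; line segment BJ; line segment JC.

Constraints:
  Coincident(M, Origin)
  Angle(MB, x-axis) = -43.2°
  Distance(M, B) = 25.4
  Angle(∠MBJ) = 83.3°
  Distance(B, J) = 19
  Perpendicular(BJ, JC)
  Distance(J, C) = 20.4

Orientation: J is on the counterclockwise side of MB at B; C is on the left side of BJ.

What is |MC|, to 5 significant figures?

16.747

M is at the origin; MB runs at -43.2° with length 25.4, so B = 25.4·(cos -43.2°, sin -43.2°) = (18.516, -17.387). ∠MBJ = 83.3°, so BJ runs at -43.2° + (180° − 83.3°) = 53.500° from the x-axis; with |BJ| = 19.0, J = B + 19.0·(cos 53.500°, sin 53.500°) = (29.817, -2.1142). BJ is perpendicular to JC; with |JC| = 20.4 on the left of BJ, C = J + 20.4·(-0.80386, 0.59482) = (13.419, 10.020). Then |MC| = |C − M| = 16.747.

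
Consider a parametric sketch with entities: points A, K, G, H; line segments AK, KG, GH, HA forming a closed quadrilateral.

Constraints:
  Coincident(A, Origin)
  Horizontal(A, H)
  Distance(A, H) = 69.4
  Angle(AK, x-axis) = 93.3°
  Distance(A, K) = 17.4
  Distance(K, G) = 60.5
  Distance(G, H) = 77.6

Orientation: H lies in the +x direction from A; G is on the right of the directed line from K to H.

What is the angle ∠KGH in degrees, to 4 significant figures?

61.89°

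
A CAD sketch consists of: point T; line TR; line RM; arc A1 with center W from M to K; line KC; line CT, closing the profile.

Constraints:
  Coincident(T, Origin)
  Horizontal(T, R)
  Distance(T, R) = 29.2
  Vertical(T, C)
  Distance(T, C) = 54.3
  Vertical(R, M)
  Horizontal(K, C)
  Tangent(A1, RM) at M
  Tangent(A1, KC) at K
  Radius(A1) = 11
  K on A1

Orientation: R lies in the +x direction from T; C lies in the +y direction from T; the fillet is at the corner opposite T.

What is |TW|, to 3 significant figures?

47.0

TC is vertical with |TC| = 54.3 and C on the +y side, so C = (0.00, 54.3). The virtual corner opposite T is at (29.2, 54.3). Tangency of A1 to RM means the radius WM is perpendicular to RM and the tangent condition forces WK to be normal to KC, with radius 11.0, so the center W sits 11.0 in from both sides at W = (18.2, 43.3). Then |TW| = |W − T| = 47.0.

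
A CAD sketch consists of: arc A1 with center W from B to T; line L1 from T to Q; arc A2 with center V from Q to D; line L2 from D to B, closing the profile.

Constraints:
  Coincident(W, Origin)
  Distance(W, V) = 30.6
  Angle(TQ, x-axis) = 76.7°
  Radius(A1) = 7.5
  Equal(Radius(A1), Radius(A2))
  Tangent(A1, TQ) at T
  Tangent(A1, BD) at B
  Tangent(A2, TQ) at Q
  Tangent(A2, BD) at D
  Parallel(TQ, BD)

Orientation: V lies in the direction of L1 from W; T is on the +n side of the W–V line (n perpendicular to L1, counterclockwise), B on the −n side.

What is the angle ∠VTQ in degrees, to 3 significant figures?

13.8°

The slot axis is L1's direction at 76.7°, so u = (cos 76.7°, sin 76.7°) = (0.230, 0.973) and n = (−sin 76.7°, cos 76.7°) = (-0.973, 0.230). W is at the origin and V lies 30.6 along u from W, so V = 30.6·u = (7.04, 29.8). Tangency of A1 to both parallel lines with radius 7.5 puts T and B at W ± 7.5·n: T = (-7.30, 1.73), B = (7.30, -1.73). Equal radii place Q and D the same way about V: Q = V + 7.5·n = (-0.259, 31.5), D = V − 7.5·n = (14.3, 28.1). Then cos ∠VTQ = TV·TQ / (|TV||TQ|), giving 13.8°.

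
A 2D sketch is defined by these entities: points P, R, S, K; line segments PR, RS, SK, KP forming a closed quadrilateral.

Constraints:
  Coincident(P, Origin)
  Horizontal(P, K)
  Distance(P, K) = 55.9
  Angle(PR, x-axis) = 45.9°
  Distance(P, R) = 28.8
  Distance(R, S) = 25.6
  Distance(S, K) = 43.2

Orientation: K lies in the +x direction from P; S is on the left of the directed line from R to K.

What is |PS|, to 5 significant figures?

54.400

Checks: |RS| = 25.60 ✓; |SK| = 43.20 ✓.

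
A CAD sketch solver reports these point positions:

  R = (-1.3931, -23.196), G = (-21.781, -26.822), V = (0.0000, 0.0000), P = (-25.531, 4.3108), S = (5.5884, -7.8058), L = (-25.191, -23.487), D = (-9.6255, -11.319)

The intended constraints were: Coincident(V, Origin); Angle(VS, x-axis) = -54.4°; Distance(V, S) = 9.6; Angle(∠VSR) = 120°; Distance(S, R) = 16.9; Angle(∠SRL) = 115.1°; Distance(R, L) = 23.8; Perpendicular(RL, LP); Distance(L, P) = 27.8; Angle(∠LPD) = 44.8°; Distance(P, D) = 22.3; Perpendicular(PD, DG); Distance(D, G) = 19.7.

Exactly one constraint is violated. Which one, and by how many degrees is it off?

Perpendicular(PD, DG) — off by 6.40°.

V = (0.00, 0.00) ✓; VS at -54.40° ✓; |VS| = 9.600 ✓; ∠VSR = 120.0° ✓; |SR| = 16.90 ✓; ∠SRL = 115.1° ✓; |RL| = 23.80 ✓; ∠(RL, LP) = 90.00° ✓; |LP| = 27.80 ✓; ∠LPD = 44.80° ✓; |PD| = 22.30 ✓; ∠(PD, DG) = 83.60° ✗; |DG| = 19.70 ✓.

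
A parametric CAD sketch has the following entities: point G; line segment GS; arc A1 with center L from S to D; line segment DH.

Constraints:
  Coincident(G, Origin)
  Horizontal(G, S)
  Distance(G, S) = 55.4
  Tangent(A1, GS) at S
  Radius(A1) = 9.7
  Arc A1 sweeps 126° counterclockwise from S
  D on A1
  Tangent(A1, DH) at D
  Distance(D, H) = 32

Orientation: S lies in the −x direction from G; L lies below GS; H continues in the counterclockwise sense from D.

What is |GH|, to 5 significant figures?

60.660

On A1, S sits at bearing 90° from L; a 126° counterclockwise sweep puts D at bearing 216°, so D = L + 9.7·(cos 216°, sin 216°) = (-63.247, -15.402). Tangency of A1 to DH means the radius LD is perpendicular to DH, so DH runs along (−sin 216°, cos 216°); with |DH| = 32.0, H = (-44.438, -41.290). Then |GH| = |H − G| = 60.660.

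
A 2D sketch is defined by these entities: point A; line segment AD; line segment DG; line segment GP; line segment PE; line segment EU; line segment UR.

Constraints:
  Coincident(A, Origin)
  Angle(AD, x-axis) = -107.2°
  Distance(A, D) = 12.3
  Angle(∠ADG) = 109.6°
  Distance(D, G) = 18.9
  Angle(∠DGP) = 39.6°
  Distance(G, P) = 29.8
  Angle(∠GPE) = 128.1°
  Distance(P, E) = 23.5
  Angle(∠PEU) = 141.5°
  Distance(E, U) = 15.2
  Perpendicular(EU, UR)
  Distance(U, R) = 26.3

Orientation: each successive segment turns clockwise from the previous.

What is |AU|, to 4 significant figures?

33.83

A is at the origin; AD runs at -107.2° with length 12.3, so D = (-3.637, -11.75). ∠ADG = 109.6° gives DG at -177.6° from the x-axis; with |DG| = 18.9, G = (-22.52, -12.54). ∠DGP = 39.6° gives GP at 42.00° from the x-axis; with |GP| = 29.8, P = (-0.3749, 7.399). ∠GPE = 128.1° gives PE at -9.900° from the x-axis; with |PE| = 23.5, E = (22.78, 3.358). ∠PEU = 141.5° gives EU at -48.40° from the x-axis; with |EU| = 15.2, U = (32.87, -8.008). Then |AU| = |U − A| = 33.83.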